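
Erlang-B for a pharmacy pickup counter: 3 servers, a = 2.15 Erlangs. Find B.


B(c,a) = (a^c/c!) / Σ_{k=0}^{c} a^k/k!
a^3/3! = 1.656396
Σ terms (k=0..3): 1.00000 + 2.15000 + 2.31125 + 1.65640 = 7.117646
B = 1.656396/7.117646 = 0.232717

Final: 0.232717


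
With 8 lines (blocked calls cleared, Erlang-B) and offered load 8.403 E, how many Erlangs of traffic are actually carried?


B(8,8.403) = 0.257647 (Erlang-B)
Carried load = a(1 − B) = 8.403·(1 − 0.257647) = 8.403·0.742353 = 6.2380 E

Final: 6.2380 Erlangs


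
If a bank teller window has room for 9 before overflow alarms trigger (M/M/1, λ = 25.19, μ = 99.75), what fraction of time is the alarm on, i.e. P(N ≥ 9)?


ρ = 25.19/99.75 = 0.2525
P(N ≥ n) = ρ^n = 0.2525^9 = 0.000004177

Final: 0.000004177


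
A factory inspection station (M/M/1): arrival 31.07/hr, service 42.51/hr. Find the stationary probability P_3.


ρ = 31.07/42.51 = 0.7309
P_n = (1−ρ)·ρ^n = (1 − 0.7309)·0.7309^3 = 0.2691·0.390437 = 0.105072

Final: 0.105072


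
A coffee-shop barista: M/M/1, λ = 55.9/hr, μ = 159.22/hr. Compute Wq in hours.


ρ = 55.9/159.22 = 0.3511
Wq = ρ/(μ−λ) = 0.3511/(159.22 − 55.9) = 0.3511/103.32 = 0.003398 hr

Final: 0.003398 hr


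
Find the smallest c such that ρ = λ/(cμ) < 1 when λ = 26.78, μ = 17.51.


Stability requires cμ > λ ⇔ c > λ/μ.
λ/μ = 26.78/17.51 = 1.5294
Minimum integer c = ⌊1.5294⌋ + 1 = 2
Check: 2·17.51 = 35.02 > 26.78, while 1·17.51 = 17.51 ≤ 26.78

Final: 2 servers


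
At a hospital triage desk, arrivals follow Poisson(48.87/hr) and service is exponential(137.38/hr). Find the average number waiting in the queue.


ρ = 48.87/137.38 = 0.3557
Lq = ρ²/(1−ρ) = 0.1265/0.6443 = 0.1964

Final: 0.1964


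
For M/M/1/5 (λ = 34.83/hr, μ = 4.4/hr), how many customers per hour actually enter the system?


ρ = 7.9159; P_K = (1−ρ)ρ^5/(1−ρ^6) = 0.873676
λ_eff = λ(1 − P_K) = 34.83·(1 − 0.873676) = 34.83·0.126324 = 4.3999 /hr

Final: 4.3999 /hr


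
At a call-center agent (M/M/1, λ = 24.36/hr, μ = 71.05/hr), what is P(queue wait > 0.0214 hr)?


ρ = 24.36/71.05 = 0.3429
P(Wq > t) = ρ·e^{−(μ−λ)t} = 0.3429·e^{−0.9992}
= 0.3429·0.368186 = 0.126235

Final: 0.126235


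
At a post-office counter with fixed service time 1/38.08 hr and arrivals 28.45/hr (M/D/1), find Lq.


ρ = 28.45/38.08 = 0.7471
M/D/1: Lq = ρ²/(2(1−ρ)) = 0.5582/(2·0.2529) = 1.10360

Final: 1.10360


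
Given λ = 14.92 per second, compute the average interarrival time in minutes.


Mean interarrival time = 1/λ = 1/14.92 second = 0.06702 second
In minutes: 0.06702 × 0.0166667 = 0.001117 min

Final: 0.001117 min


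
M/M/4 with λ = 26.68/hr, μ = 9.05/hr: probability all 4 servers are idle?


a = λ/μ = 26.68/9.05 = 2.9481; ρ = a/c = 0.7370
Σ_{k=0}^{3} a^k/k! (terms k=0..3) = 1.00000 + 2.94807 + 4.34555 + 4.27032 = 12.56393
Tail: a^4/(4!(1−ρ)) = 75.53513/(24·0.2630) = 11.96766
P₀ = 1/(12.56393 + 11.96766) = 1/24.53160 = 0.040764

Final: 0.040764


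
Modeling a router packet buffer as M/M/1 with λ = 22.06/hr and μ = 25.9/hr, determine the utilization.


ρ = λ/μ = 22.06/25.9 = 0.8517

Final: 0.8517


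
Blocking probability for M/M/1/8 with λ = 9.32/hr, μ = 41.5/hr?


ρ = λ/μ = 9.32/41.5 = 0.2246
P_K = (1−ρ)ρ^K/(1−ρ^(K+1)) = (0.7754·0.000006471)/(1 − 0.000001453)
= 0.000005017/0.999999 = 0.000005017

Final: 0.000005017


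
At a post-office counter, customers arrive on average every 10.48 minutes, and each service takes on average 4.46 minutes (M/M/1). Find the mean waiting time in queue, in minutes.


λ = 60/10.48 = 5.7252 /hr
μ = 60/4.46 = 13.4529 /hr
ρ = λ/μ = 5.7252/13.4529 = 0.4256
Wq = ρ/(μ−λ) = 0.4256/(13.4529−5.7252) = 0.05507 hr
In minutes: 0.05507·60 = 3.304 min

Final: 3.304 min


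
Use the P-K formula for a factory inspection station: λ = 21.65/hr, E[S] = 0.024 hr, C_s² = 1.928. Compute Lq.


ρ = λ·E[S] = 21.65·0.024 = 0.5196
Lq = ρ²(1+C_s²)/(2(1−ρ)) = 0.2700·(1+1.928)/(2·0.4804)
= 0.2700·2.9280/0.9608 = 0.82277

Final: 0.82277


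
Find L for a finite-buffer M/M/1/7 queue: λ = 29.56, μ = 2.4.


ρ = 29.56/2.4 = 12.3167
L = ρ[1 − (K+1)ρ^K + Kρ^(K+1)] / [(1−ρ)(1−ρ^(K+1))]
Numerator: 12.3167·(1 − 8·42998402.038962 + 7·529596985.113213) = 41423310864.588470
Denominator: (-11.3167)·(-529596984.113213) = 5993272536.881193
L = 41423310864.588470/5993272536.881193 = 6.9116

Final: 6.9116


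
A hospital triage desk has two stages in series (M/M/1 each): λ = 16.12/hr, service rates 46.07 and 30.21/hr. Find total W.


Each node sees arrival rate λ = 16.12/hr (tandem ⇒ throughput preserved).
W₁ = 1/(μ₁−λ) = 1/(46.07−16.12) = 0.03339 hr
W₂ = 1/(μ₂−λ) = 1/(30.21−16.12) = 0.07097 hr
W_total = W₁ + W₂ = 0.03339 + 0.07097 = 0.10436 hr

Final: 0.10436 hr


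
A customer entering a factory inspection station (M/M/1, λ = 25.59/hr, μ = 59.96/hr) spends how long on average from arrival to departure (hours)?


W = 1/(μ−λ) = 1/(59.96 − 25.59) = 1/34.37 = 0.02910 hr

Final: 0.02910 hr


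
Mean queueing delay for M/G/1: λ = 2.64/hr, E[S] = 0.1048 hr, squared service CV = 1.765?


ρ = λ·E[S] = 2.64·0.1048 = 0.2767
E[S²] = E[S]²(1+C_s²) = 0.1048²·(1+1.765) = 0.030368
Wq = λ·E[S²]/(2(1−ρ)) = 2.64·0.030368/(2·0.7233) = 0.05542 hr

Final: 0.05542 hr


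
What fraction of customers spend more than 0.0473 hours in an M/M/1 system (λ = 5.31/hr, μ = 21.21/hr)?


W ~ Exponential(μ−λ) for M/M/1.
μ − λ = 21.21 − 5.31 = 15.9000
P(W > t) = e^{−(μ−λ)t} = e^{−0.7521} = 0.471390

Final: 0.471390


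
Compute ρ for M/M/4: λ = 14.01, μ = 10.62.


ρ = λ/(cμ) = 14.01/(4·10.62) = 14.01/42.48 = 0.3298

Final: 0.3298


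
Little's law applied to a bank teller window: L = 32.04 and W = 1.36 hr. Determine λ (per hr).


λ = L/W = 32.04/1.36 = 23.5588 /hr

Final: 23.5588 /hr


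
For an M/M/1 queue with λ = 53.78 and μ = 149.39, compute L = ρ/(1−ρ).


ρ = λ/μ = 53.78/149.39 = 0.3600
L = ρ/(1−ρ) = 0.3600/(1 − 0.3600) = 0.3600/0.6400 = 0.5625

Final: 0.5625


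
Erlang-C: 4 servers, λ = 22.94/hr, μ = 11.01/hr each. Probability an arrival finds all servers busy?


a = λ/μ = 2.0836; ρ = a/4 = 0.5209
P₀ = 0.119038 (from M/M/c formula)
C(c,a) = [a^c/(c!(1−ρ))]·P₀ = [18.84623/(24·0.4791)]·0.119038
= 1.63900·0.119038 = 0.195102

Final: 0.195102


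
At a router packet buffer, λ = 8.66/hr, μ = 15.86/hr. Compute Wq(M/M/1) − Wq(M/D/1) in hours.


ρ = 8.66/15.86 = 0.5460
Wq(M/M/1) = ρ/(μ−λ) = 0.5460/7.20 = 0.07584 hr
Wq(M/D/1) = ρ/(2(μ−λ)) = 0.03792 hr
Savings = 0.07584 − 0.03792 = 0.03792 hr

Final: 0.03792 hr


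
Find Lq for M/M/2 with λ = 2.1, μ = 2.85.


a = λ/μ = 0.7368; ρ = a/2 = 0.3684
P₀ = 0.461538
Lq = P₀·a^c·ρ / (c!·(1−ρ)²) = 0.461538·0.54294·0.3684/(2·0.39889)
= 0.11572

Final: 0.11572


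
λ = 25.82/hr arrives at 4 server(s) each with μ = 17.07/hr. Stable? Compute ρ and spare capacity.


Total capacity cμ = 4·17.07 = 68.28/hr
ρ = λ/(cμ) = 25.82/68.28 = 0.3781
Stable ⇔ ρ < 1: YES
Spare capacity = cμ − λ = 68.28 − 25.82 = 42.46/hr

Final: ρ = 0.3781; stable; margin = 42.46/hr


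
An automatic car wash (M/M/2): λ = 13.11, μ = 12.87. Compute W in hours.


a = 1.0186; ρ = 0.5093; P₀ = 0.325097
Lq = P₀·a^c·ρ/(c!(1−ρ)²) = 0.35681
Wq = Lq/λ = 0.35681/13.11 = 0.02722 hr
W = Wq + 1/μ = 0.02722 + 0.07770 = 0.10492 hr

Final: 0.10492 hr


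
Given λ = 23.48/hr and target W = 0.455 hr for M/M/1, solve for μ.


W = 1/(μ−λ) ⇒ μ − λ = 1/W = 1/0.455 = 2.1978
μ = λ + 1/W = 23.48 + 2.1978 = 25.6778 per hr

Final: 25.6778 /hr


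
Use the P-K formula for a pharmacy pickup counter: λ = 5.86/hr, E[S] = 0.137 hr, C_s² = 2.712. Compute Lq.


ρ = λ·E[S] = 5.86·0.137 = 0.8028
Lq = ρ²(1+C_s²)/(2(1−ρ)) = 0.6445·(1+2.712)/(2·0.1972)
= 0.6445·3.7120/0.3944 = 6.06669

Final: 6.06669


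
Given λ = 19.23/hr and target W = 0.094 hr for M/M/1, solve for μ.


W = 1/(μ−λ) ⇒ μ − λ = 1/W = 1/0.094 = 10.6383
μ = λ + 1/W = 19.23 + 10.6383 = 29.8683 per hr

Final: 29.8683 /hr


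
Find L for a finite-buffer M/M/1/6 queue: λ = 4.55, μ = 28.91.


ρ = 4.55/28.91 = 0.1574
L = ρ[1 − (K+1)ρ^K + Kρ^(K+1)] / [(1−ρ)(1−ρ^(K+1))]
Numerator: 0.1574·(1 − 7·0.00001520 + 6·0.000002392) = 0.157371
Denominator: (0.8426)·(0.999998) = 0.842613
L = 0.157371/0.842613 = 0.1868

Final: 0.1868


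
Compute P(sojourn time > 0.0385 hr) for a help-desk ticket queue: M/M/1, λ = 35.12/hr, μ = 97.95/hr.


W ~ Exponential(μ−λ) for M/M/1.
μ − λ = 97.95 − 35.12 = 62.8300
P(W > t) = e^{−(μ−λ)t} = e^{−2.4190} = 0.089015

Final: 0.089015


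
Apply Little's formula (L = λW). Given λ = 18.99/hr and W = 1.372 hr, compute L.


L = λW = 18.99·1.372 = 26.0543

Final: 26.0543


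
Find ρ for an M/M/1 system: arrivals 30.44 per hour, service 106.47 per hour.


ρ = λ/μ = 30.44/106.47 = 0.2859

Final: 0.2859


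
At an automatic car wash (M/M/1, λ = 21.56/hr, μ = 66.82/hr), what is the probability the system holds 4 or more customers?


ρ = 21.56/66.82 = 0.3227
P(N ≥ n) = ρ^n = 0.3227^4 = 0.010838

Final: 0.010838


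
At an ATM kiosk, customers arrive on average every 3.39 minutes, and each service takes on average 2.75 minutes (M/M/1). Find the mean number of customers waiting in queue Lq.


λ = 60/3.39 = 17.6991 /hr
μ = 60/2.75 = 21.8182 /hr
ρ = λ/μ = 17.6991/21.8182 = 0.8112
Lq = ρ²/(1−ρ) = 0.6581/0.1888 = 3.4857

Final: 3.4857


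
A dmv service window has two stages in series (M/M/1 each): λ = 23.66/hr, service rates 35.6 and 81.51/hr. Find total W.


Each node sees arrival rate λ = 23.66/hr (tandem ⇒ throughput preserved).
W₁ = 1/(μ₁−λ) = 1/(35.6−23.66) = 0.08375 hr
W₂ = 1/(μ₂−λ) = 1/(81.51−23.66) = 0.01729 hr
W_total = W₁ + W₂ = 0.08375 + 0.01729 = 0.10104 hr

Final: 0.10104 hr


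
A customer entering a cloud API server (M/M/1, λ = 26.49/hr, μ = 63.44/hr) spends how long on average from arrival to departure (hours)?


W = 1/(μ−λ) = 1/(63.44 − 26.49) = 1/36.95 = 0.02706 hr

Final: 0.02706 hr


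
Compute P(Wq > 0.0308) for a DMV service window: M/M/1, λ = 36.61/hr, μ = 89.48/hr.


ρ = 36.61/89.48 = 0.4091
P(Wq > t) = ρ·e^{−(μ−λ)t} = 0.4091·e^{−1.6284}
= 0.4091·0.196244 = 0.080292

Final: 0.080292


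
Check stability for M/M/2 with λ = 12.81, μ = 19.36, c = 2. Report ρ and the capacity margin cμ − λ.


Total capacity cμ = 2·19.36 = 38.72/hr
ρ = λ/(cμ) = 12.81/38.72 = 0.3308
Stable ⇔ ρ < 1: YES
Spare capacity = cμ − λ = 38.72 − 12.81 = 25.91/hr

Final: ρ = 0.3308; stable; margin = 25.91/hr


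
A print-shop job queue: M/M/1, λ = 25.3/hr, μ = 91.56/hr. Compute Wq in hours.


ρ = 25.3/91.56 = 0.2763
Wq = ρ/(μ−λ) = 0.2763/(91.56 − 25.3) = 0.2763/66.26 = 0.004170 hr

Final: 0.004170 hr


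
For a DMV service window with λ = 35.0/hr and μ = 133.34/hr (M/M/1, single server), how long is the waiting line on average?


ρ = 35.0/133.34 = 0.2625
Lq = ρ²/(1−ρ) = 0.06890/0.7375 = 0.09342

Final: 0.09342


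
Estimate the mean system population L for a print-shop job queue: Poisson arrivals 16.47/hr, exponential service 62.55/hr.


ρ = λ/μ = 16.47/62.55 = 0.2633
L = ρ/(1−ρ) = 0.2633/(1 − 0.2633) = 0.2633/0.7367 = 0.3574

Final: 0.3574


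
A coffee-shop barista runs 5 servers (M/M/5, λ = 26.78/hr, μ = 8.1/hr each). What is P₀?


a = λ/μ = 26.78/8.1 = 3.3062; ρ = a/c = 0.6612
Σ_{k=0}^{4} a^k/k! (terms k=0..4) = 1.00000 + 3.30617 + 5.46539 + 6.02317 + 4.97841 = 20.77315
Tail: a^5/(5!(1−ρ)) = 395.02790/(120·0.3388) = 9.71734
P₀ = 1/(20.77315 + 9.71734) = 1/30.49049 = 0.032797

Final: 0.032797


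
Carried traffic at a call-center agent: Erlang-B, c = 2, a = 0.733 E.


B(2,0.733) = 0.134212 (Erlang-B)
Carried load = a(1 − B) = 0.733·(1 − 0.134212) = 0.733·0.865788 = 0.6346 E

Final: 0.6346 Erlangs


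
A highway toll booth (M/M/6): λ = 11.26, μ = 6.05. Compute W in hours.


a = 1.8612; ρ = 0.3102; P₀ = 0.155344
Lq = P₀·a^c·ρ/(c!(1−ρ)²) = 0.005846
Wq = Lq/λ = 0.005846/11.26 = 0.0005192 hr
W = Wq + 1/μ = 0.0005192 + 0.16529 = 0.16581 hr

Final: 0.16581 hr


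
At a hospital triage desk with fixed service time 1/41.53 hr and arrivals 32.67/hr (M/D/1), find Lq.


ρ = 32.67/41.53 = 0.7867
M/D/1: Lq = ρ²/(2(1−ρ)) = 0.6188/(2·0.2133) = 1.45035

Final: 1.45035


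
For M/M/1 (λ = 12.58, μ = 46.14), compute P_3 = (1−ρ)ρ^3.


ρ = 12.58/46.14 = 0.2726
P_n = (1−ρ)·ρ^n = (1 − 0.2726)·0.2726^3 = 0.7274·0.020268 = 0.014742

Final: 0.014742


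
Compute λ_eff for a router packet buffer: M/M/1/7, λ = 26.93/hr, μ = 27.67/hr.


ρ = 0.9733; P_K = (1−ρ)ρ^7/(1−ρ^8) = 0.113467
λ_eff = λ(1 − P_K) = 26.93·(1 − 0.113467) = 26.93·0.886533 = 23.8743 /hr

Final: 23.8743 /hr


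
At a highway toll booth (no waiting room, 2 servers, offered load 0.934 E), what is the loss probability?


B(c,a) = (a^c/c!) / Σ_{k=0}^{c} a^k/k!
a^2/2! = 0.436178
Σ terms (k=0..2): 1.00000 + 0.93400 + 0.43618 = 2.370178
B = 0.436178/2.370178 = 0.184028

Final: 0.184028


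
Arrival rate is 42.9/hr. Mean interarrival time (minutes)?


Mean interarrival time = 1/λ = 1/42.9 hour = 0.02331 hour
In minutes: 0.02331 × 60 = 1.3986 min

Final: 1.3986 min


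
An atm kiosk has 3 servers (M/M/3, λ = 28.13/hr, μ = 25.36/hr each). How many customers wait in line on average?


a = λ/μ = 1.1092; ρ = a/3 = 0.3697
P₀ = 0.324115
Lq = P₀·a^c·ρ / (c!·(1−ρ)²) = 0.324115·1.36478·0.3697/(6·0.39722)
= 0.06862

Final: 0.06862


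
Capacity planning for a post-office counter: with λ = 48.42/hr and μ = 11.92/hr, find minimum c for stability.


Stability requires cμ > λ ⇔ c > λ/μ.
λ/μ = 48.42/11.92 = 4.0621
Minimum integer c = ⌊4.0621⌋ + 1 = 5
Check: 5·11.92 = 59.60 > 48.42, while 4·11.92 = 47.68 ≤ 48.42

Final: 5 servers


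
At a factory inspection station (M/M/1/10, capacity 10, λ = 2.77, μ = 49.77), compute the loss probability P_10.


ρ = λ/μ = 2.77/49.77 = 0.05566
P_K = (1−ρ)ρ^K/(1−ρ^(K+1)) = (0.9443·2.852e-13)/(1 − 1.587e-14)
= 2.693e-13/1.000000 = 2.693e-13

Final: 2.693e-13


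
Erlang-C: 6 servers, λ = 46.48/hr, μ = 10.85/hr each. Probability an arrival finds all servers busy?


a = λ/μ = 4.2839; ρ = a/6 = 0.7140
P₀ = 0.011958 (from M/M/c formula)
C(c,a) = [a^c/(c!(1−ρ))]·P₀ = [6180.42424/(720·0.2860)]·0.011958
= 30.01146·0.011958 = 0.358865

Final: 0.358865


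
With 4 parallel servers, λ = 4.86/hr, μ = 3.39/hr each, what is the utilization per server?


ρ = λ/(cμ) = 4.86/(4·3.39) = 4.86/13.56 = 0.3584

Final: 0.3584


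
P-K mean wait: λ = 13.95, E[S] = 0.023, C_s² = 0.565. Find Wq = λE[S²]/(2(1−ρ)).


ρ = λ·E[S] = 13.95·0.023 = 0.3208
E[S²] = E[S]²(1+C_s²) = 0.023²·(1+0.565) = 0.0008279
Wq = λ·E[S²]/(2(1−ρ)) = 13.95·0.0008279/(2·0.6792) = 0.008503 hr

Final: 0.008503 hr


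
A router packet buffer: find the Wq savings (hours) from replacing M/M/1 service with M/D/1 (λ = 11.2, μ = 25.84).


ρ = 11.2/25.84 = 0.4334
Wq(M/M/1) = ρ/(μ−λ) = 0.4334/14.64 = 0.02961 hr
Wq(M/D/1) = ρ/(2(μ−λ)) = 0.01480 hr
Savings = 0.02961 − 0.01480 = 0.01480 hr

Final: 0.01480 hr


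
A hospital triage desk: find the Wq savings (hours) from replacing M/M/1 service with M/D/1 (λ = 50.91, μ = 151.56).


ρ = 50.91/151.56 = 0.3359
Wq(M/M/1) = ρ/(μ−λ) = 0.3359/100.65 = 0.003337 hr
Wq(M/D/1) = ρ/(2(μ−λ)) = 0.001669 hr
Savings = 0.003337 − 0.001669 = 0.001669 hr

Final: 0.001669 hr


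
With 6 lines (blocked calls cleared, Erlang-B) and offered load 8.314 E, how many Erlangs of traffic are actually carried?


B(6,8.314) = 0.406480 (Erlang-B)
Carried load = a(1 − B) = 8.314·(1 − 0.406480) = 8.314·0.593520 = 4.9345 E

Final: 4.9345 Erlangs


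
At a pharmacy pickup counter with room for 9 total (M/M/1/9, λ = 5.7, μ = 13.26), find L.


ρ = 5.7/13.26 = 0.4299
L = ρ[1 − (K+1)ρ^K + Kρ^(K+1)] / [(1−ρ)(1−ρ^(K+1))]
Numerator: 0.4299·(1 − 10·0.0005012 + 9·0.0002154) = 0.428543
Denominator: (0.5701)·(0.999785) = 0.570013
L = 0.428543/0.570013 = 0.7518

Final: 0.7518


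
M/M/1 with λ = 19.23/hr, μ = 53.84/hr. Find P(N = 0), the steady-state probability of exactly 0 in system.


ρ = 19.23/53.84 = 0.3572
P_n = (1−ρ)·ρ^n = (1 − 0.3572)·0.3572^0 = 0.6428·1.000000 = 0.642831

Final: 0.642831


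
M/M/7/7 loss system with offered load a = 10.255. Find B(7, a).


B(c,a) = (a^c/c!) / Σ_{k=0}^{c} a^k/k!
a^7/7! = 2366.568701
Σ terms (k=0..7): 1.00000 + 10.25500 + 52.58251 + 179.74456 + 460.82010 + 945.14203 + 1615.40526 + 2366.56870 = 5631.518161
B = 2366.568701/5631.518161 = 0.420236

Final: 0.420236


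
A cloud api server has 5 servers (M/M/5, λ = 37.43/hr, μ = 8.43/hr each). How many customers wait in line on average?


a = λ/μ = 4.4401; ρ = a/5 = 0.8880
P₀ = 0.005731
Lq = P₀·a^c·ρ / (c!·(1−ρ)²) = 0.005731·1725.68396·0.8880/(120·0.01254)
= 5.83599

Final: 5.83599


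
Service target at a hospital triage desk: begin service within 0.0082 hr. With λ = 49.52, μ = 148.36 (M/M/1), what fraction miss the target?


ρ = 49.52/148.36 = 0.3338
P(Wq > t) = ρ·e^{−(μ−λ)t} = 0.3338·e^{−0.8105}
= 0.3338·0.444641 = 0.148413

Final: 0.148413


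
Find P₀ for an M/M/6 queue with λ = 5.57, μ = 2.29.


a = λ/μ = 5.57/2.29 = 2.4323; ρ = a/c = 0.4054
Σ_{k=0}^{5} a^k/k! (terms k=0..5) = 1.00000 + 2.43231 + 2.95808 + 2.39832 + 1.45837 + 0.70944 = 10.95653
Tail: a^6/(6!(1−ρ)) = 207.07052/(720·0.5946) = 0.48367
P₀ = 1/(10.95653 + 0.48367) = 1/11.44020 = 0.087411

Final: 0.087411


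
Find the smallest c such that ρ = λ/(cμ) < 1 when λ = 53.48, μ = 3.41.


Stability requires cμ > λ ⇔ c > λ/μ.
λ/μ = 53.48/3.41 = 15.6833
Minimum integer c = ⌊15.6833⌋ + 1 = 16
Check: 16·3.41 = 54.56 > 53.48, while 15·3.41 = 51.15 ≤ 53.48

Final: 16 servers


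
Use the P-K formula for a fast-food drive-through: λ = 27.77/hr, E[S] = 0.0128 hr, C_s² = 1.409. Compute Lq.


ρ = λ·E[S] = 27.77·0.0128 = 0.3555
Lq = ρ²(1+C_s²)/(2(1−ρ)) = 0.1263·(1+1.409)/(2·0.6445)
= 0.1263·2.4090/1.2891 = 0.23612

Final: 0.23612


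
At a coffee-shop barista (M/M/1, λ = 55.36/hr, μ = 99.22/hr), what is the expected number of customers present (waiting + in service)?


ρ = λ/μ = 55.36/99.22 = 0.5580
L = ρ/(1−ρ) = 0.5580/(1 − 0.5580) = 0.5580/0.4420 = 1.2622

Final: 1.2622


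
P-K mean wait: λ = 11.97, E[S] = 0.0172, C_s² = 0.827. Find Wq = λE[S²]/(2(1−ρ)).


ρ = λ·E[S] = 11.97·0.0172 = 0.2059
E[S²] = E[S]²(1+C_s²) = 0.0172²·(1+0.827) = 0.0005405
Wq = λ·E[S²]/(2(1−ρ)) = 11.97·0.0005405/(2·0.7941) = 0.004074 hr

Final: 0.004074 hr


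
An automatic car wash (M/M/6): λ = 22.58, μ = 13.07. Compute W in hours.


a = 1.7276; ρ = 0.2879; P₀ = 0.177600
Lq = P₀·a^c·ρ/(c!(1−ρ)²) = 0.003724
Wq = Lq/λ = 0.003724/22.58 = 0.0001649 hr
W = Wq + 1/μ = 0.0001649 + 0.07651 = 0.07668 hr

Final: 0.07668 hr


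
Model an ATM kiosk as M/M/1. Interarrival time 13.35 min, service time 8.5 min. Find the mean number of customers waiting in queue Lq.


λ = 60/13.35 = 4.4944 /hr
μ = 60/8.5 = 7.0588 /hr
ρ = λ/μ = 4.4944/7.0588 = 0.6367
Lq = ρ²/(1−ρ) = 0.4054/0.3633 = 1.1159

Final: 1.1159


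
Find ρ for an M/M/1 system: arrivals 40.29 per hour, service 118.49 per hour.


ρ = λ/μ = 40.29/118.49 = 0.3400

Final: 0.3400


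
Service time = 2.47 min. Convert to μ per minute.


μ = 1/(service time) in consistent units.
1 minute = 1 min, so μ = 1/2.47 = 0.4049 per minute

Final: 0.4049 /min


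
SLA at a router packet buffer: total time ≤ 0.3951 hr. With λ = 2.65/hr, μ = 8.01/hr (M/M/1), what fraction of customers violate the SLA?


W ~ Exponential(μ−λ) for M/M/1.
μ − λ = 8.01 − 2.65 = 5.3600
P(W > t) = e^{−(μ−λ)t} = e^{−2.1177} = 0.120304

Final: 0.120304


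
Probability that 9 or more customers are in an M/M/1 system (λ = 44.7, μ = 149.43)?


ρ = 44.7/149.43 = 0.2991
P(N ≥ n) = ρ^n = 0.2991^9 = 0.00001918

Final: 0.00001918


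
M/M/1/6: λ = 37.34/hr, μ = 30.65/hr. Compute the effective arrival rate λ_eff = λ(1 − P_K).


ρ = 1.2183; P_K = (1−ρ)ρ^6/(1−ρ^7) = 0.239227
λ_eff = λ(1 − P_K) = 37.34·(1 − 0.239227) = 37.34·0.760773 = 28.4073 /hr

Final: 28.4073 /hr


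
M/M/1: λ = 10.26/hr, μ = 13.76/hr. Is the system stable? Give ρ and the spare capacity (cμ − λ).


Total capacity cμ = 1·13.76 = 13.76/hr
ρ = λ/(cμ) = 10.26/13.76 = 0.7456
Stable ⇔ ρ < 1: YES
Spare capacity = cμ − λ = 13.76 − 10.26 = 3.50/hr

Final: ρ = 0.7456; stable; margin = 3.50/hr


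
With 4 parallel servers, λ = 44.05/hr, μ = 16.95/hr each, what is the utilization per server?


ρ = λ/(cμ) = 44.05/(4·16.95) = 44.05/67.80 = 0.6497

Final: 0.6497


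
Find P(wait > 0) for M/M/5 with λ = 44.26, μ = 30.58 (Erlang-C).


a = λ/μ = 1.4474; ρ = a/5 = 0.2895
P₀ = 0.234884 (from M/M/c formula)
C(c,a) = [a^c/(c!(1−ρ))]·P₀ = [6.35140/(120·0.7105)]·0.234884
= 0.07449·0.234884 = 0.017497

Final: 0.017497


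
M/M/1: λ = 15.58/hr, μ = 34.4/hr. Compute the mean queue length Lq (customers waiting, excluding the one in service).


ρ = 15.58/34.4 = 0.4529
Lq = ρ²/(1−ρ) = 0.2051/0.5471 = 0.3749

Final: 0.3749


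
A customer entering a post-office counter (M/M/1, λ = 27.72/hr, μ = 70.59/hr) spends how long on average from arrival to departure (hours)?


W = 1/(μ−λ) = 1/(70.59 − 27.72) = 1/42.87 = 0.02333 hr

Final: 0.02333 hr


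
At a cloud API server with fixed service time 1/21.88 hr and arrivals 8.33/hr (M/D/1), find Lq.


ρ = 8.33/21.88 = 0.3807
M/D/1: Lq = ρ²/(2(1−ρ)) = 0.1449/(2·0.6193) = 0.11702

Final: 0.11702


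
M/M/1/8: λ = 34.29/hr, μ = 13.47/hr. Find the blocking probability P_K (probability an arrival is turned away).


ρ = λ/μ = 34.29/13.47 = 2.5457
P_K = (1−ρ)ρ^K/(1−ρ^(K+1)) = (-1.5457·1763.596041)/(1 − 4489.510633)
= -2725.914593/-4488.510633 = 0.607309

Final: 0.607309


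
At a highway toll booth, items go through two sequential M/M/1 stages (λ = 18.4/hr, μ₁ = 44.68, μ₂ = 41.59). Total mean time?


Each node sees arrival rate λ = 18.4/hr (tandem ⇒ throughput preserved).
W₁ = 1/(μ₁−λ) = 1/(44.68−18.4) = 0.03805 hr
W₂ = 1/(μ₂−λ) = 1/(41.59−18.4) = 0.04312 hr
W_total = W₁ + W₂ = 0.03805 + 0.04312 = 0.08117 hr

Final: 0.08117 hr


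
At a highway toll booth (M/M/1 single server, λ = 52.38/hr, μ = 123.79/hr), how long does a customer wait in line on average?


ρ = 52.38/123.79 = 0.4231
Wq = ρ/(μ−λ) = 0.4231/(123.79 − 52.38) = 0.4231/71.41 = 0.005925 hr

Final: 0.005925 hr


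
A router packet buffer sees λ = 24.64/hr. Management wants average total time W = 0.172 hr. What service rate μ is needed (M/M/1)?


W = 1/(μ−λ) ⇒ μ − λ = 1/W = 1/0.172 = 5.8140
μ = λ + 1/W = 24.64 + 5.8140 = 30.4540 per hr

Final: 30.4540 /hr


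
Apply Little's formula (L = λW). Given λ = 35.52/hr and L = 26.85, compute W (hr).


W = L/λ = 26.85/35.52 = 0.7559 hr

Final: 0.7559 hr


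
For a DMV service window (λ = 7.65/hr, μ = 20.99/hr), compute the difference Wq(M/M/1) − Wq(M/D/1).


ρ = 7.65/20.99 = 0.3645
Wq(M/M/1) = ρ/(μ−λ) = 0.3645/13.34 = 0.02732 hr
Wq(M/D/1) = ρ/(2(μ−λ)) = 0.01366 hr
Savings = 0.02732 − 0.01366 = 0.01366 hr

Final: 0.01366 hr


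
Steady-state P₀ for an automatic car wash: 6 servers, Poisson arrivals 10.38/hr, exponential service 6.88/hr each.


a = λ/μ = 10.38/6.88 = 1.5087; ρ = a/c = 0.2515
Σ_{k=0}^{5} a^k/k! (terms k=0..5) = 1.00000 + 1.50872 + 1.13812 + 0.57237 + 0.21589 + 0.06514 = 4.50024
Tail: a^6/(6!(1−ρ)) = 11.79379/(720·0.7485) = 0.02188
P₀ = 1/(4.50024 + 0.02188) = 1/4.52212 = 0.221135

Final: 0.221135


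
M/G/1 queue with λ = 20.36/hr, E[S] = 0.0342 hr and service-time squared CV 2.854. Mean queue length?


ρ = λ·E[S] = 20.36·0.0342 = 0.6963
Lq = ρ²(1+C_s²)/(2(1−ρ)) = 0.4849·(1+2.854)/(2·0.3037)
= 0.4849·3.8540/0.6074 = 3.07653

Final: 3.07653


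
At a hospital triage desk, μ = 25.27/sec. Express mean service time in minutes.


Mean service time = 1/μ = 1/25.27 second = 0.03957 second
In minutes: 0.03957 × 0.0166667 = 0.0006595 min

Final: 0.0006595 min


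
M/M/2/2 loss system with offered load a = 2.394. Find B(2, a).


B(c,a) = (a^c/c!) / Σ_{k=0}^{c} a^k/k!
a^2/2! = 2.865618
Σ terms (k=0..2): 1.00000 + 2.39400 + 2.86562 = 6.259618
B = 2.865618/6.259618 = 0.457794

Final: 0.457794


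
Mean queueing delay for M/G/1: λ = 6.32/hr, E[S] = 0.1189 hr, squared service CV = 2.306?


ρ = λ·E[S] = 6.32·0.1189 = 0.7514
E[S²] = E[S]²(1+C_s²) = 0.1189²·(1+2.306) = 0.046738
Wq = λ·E[S²]/(2(1−ρ)) = 6.32·0.046738/(2·0.2486) = 0.59421 hr

Final: 0.59421 hr


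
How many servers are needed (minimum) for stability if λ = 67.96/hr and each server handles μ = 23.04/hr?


Stability requires cμ > λ ⇔ c > λ/μ.
λ/μ = 67.96/23.04 = 2.9497
Minimum integer c = ⌊2.9497⌋ + 1 = 3
Check: 3·23.04 = 69.12 > 67.96, while 2·23.04 = 46.08 ≤ 67.96

Final: 3 servers


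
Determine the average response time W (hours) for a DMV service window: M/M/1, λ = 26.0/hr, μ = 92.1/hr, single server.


W = 1/(μ−λ) = 1/(92.1 − 26.0) = 1/66.10 = 0.01513 hr

Final: 0.01513 hr


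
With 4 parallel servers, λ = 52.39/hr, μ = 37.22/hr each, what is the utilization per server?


ρ = λ/(cμ) = 52.39/(4·37.22) = 52.39/148.88 = 0.3519

Final: 0.3519


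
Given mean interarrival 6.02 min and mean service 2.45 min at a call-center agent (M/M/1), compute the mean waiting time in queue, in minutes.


λ = 60/6.02 = 9.9668 /hr
μ = 60/2.45 = 24.4898 /hr
ρ = λ/μ = 9.9668/24.4898 = 0.4070
Wq = ρ/(μ−λ) = 0.4070/(24.4898−9.9668) = 0.02802 hr
In minutes: 0.02802·60 = 1.681 min

Final: 1.681 min


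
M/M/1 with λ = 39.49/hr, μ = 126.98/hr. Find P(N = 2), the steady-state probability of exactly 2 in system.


ρ = 39.49/126.98 = 0.3110
P_n = (1−ρ)·ρ^n = (1 − 0.3110)·0.3110^2 = 0.6890·0.096717 = 0.066639

Final: 0.066639


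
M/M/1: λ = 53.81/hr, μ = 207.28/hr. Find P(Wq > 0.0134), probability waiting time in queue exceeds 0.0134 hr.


ρ = 53.81/207.28 = 0.2596
P(Wq > t) = ρ·e^{−(μ−λ)t} = 0.2596·e^{−2.0565}
= 0.2596·0.127901 = 0.033203

Final: 0.033203


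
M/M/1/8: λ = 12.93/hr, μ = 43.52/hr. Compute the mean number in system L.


ρ = 12.93/43.52 = 0.2971
L = ρ[1 − (K+1)ρ^K + Kρ^(K+1)] / [(1−ρ)(1−ρ^(K+1))]
Numerator: 0.2971·(1 − 9·0.00006071 + 8·0.00001804) = 0.296985
Denominator: (0.7029)·(0.999982) = 0.702883
L = 0.296985/0.702883 = 0.4225

Final: 0.4225


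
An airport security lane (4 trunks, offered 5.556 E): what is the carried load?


B(4,5.556) = 0.439792 (Erlang-B)
Carried load = a(1 − B) = 5.556·(1 − 0.439792) = 5.556·0.560208 = 3.1125 E

Final: 3.1125 Erlangs


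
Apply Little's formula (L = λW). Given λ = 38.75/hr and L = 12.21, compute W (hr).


W = L/λ = 12.21/38.75 = 0.3151 hr

Final: 0.3151 hr


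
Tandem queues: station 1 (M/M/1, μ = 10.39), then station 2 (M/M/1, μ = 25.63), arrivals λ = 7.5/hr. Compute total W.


Each node sees arrival rate λ = 7.5/hr (tandem ⇒ throughput preserved).
W₁ = 1/(μ₁−λ) = 1/(10.39−7.5) = 0.34602 hr
W₂ = 1/(μ₂−λ) = 1/(25.63−7.5) = 0.05516 hr
W_total = W₁ + W₂ = 0.34602 + 0.05516 = 0.40118 hr

Final: 0.40118 hr


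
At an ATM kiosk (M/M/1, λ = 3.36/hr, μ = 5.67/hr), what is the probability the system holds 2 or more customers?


ρ = 3.36/5.67 = 0.5926
P(N ≥ n) = ρ^n = 0.5926^2 = 0.351166

Final: 0.351166


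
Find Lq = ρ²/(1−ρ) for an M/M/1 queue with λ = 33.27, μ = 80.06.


ρ = 33.27/80.06 = 0.4156
Lq = ρ²/(1−ρ) = 0.1727/0.5844 = 0.2955

Final: 0.2955


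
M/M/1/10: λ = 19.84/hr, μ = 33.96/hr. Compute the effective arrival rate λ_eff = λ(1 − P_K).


ρ = 0.5842; P_K = (1−ρ)ρ^10/(1−ρ^11) = 0.001931
λ_eff = λ(1 − P_K) = 19.84·(1 − 0.001931) = 19.84·0.998069 = 19.8017 /hr

Final: 19.8017 /hr


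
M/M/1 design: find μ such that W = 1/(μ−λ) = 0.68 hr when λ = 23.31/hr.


W = 1/(μ−λ) ⇒ μ − λ = 1/W = 1/0.68 = 1.4706
μ = λ + 1/W = 23.31 + 1.4706 = 24.7806 per hr

Final: 24.7806 /hr


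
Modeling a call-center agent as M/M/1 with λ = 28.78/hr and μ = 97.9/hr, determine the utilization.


ρ = λ/μ = 28.78/97.9 = 0.2940

Final: 0.2940


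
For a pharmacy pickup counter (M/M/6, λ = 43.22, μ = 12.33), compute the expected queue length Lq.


a = λ/μ = 3.5053; ρ = a/6 = 0.5842
P₀ = 0.028799
Lq = P₀·a^c·ρ / (c!·(1−ρ)²) = 0.028799·1854.94106·0.5842/(720·0.17288)
= 0.25073

Final: 0.25073


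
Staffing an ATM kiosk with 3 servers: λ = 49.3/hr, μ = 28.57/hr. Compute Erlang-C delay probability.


a = λ/μ = 1.7256; ρ = a/3 = 0.5752
P₀ = 0.160506 (from M/M/c formula)
C(c,a) = [a^c/(c!(1−ρ))]·P₀ = [5.13819/(6·0.4248)]·0.160506
= 2.01590·0.160506 = 0.323564

Final: 0.323564


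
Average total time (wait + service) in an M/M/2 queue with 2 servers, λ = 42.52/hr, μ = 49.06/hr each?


a = 0.8667; ρ = 0.4333; P₀ = 0.395336
Lq = P₀·a^c·ρ/(c!(1−ρ)²) = 0.20039
Wq = Lq/λ = 0.20039/42.52 = 0.004713 hr
W = Wq + 1/μ = 0.004713 + 0.02038 = 0.02510 hr

Final: 0.02510 hr


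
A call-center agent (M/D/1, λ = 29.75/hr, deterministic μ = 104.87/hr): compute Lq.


ρ = 29.75/104.87 = 0.2837
M/D/1: Lq = ρ²/(2(1−ρ)) = 0.08048/(2·0.7163) = 0.05617

Final: 0.05617


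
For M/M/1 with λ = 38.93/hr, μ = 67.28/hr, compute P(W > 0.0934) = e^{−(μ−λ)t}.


W ~ Exponential(μ−λ) for M/M/1.
μ − λ = 67.28 − 38.93 = 28.3500
P(W > t) = e^{−(μ−λ)t} = e^{−2.6479} = 0.070800

Final: 0.070800


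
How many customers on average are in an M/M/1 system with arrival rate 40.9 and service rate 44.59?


ρ = λ/μ = 40.9/44.59 = 0.9172
L = ρ/(1−ρ) = 0.9172/(1 − 0.9172) = 0.9172/0.08275 = 11.0840

Final: 11.0840


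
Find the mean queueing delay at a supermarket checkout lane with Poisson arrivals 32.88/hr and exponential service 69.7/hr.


ρ = 32.88/69.7 = 0.4717
Wq = ρ/(μ−λ) = 0.4717/(69.7 − 32.88) = 0.4717/36.82 = 0.01281 hr

Final: 0.01281 hr


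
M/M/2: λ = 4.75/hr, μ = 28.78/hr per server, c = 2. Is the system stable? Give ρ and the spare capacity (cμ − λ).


Total capacity cμ = 2·28.78 = 57.56/hr
ρ = λ/(cμ) = 4.75/57.56 = 0.08252
Stable ⇔ ρ < 1: YES
Spare capacity = cμ − λ = 57.56 − 4.75 = 52.81/hr

Final: ρ = 0.08252; stable; margin = 52.81/hr


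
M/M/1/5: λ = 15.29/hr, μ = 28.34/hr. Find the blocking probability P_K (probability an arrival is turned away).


ρ = λ/μ = 15.29/28.34 = 0.5395
P_K = (1−ρ)ρ^K/(1−ρ^(K+1)) = (0.4605·0.045713)/(1 − 0.024663)
= 0.021050/0.975337 = 0.021582

Final: 0.021582


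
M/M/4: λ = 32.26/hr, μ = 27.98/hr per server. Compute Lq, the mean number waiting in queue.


a = λ/μ = 1.1530; ρ = a/4 = 0.2882
P₀ = 0.314809
Lq = P₀·a^c·ρ / (c!·(1−ρ)²) = 0.314809·1.76712·0.2882/(24·0.50660)
= 0.01319

Final: 0.01319


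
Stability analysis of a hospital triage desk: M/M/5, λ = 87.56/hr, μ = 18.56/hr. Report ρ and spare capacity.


Total capacity cμ = 5·18.56 = 92.80/hr
ρ = λ/(cμ) = 87.56/92.80 = 0.9435
Stable ⇔ ρ < 1: YES
Spare capacity = cμ − λ = 92.80 − 87.56 = 5.24/hr

Final: ρ = 0.9435; stable; margin = 5.24/hr


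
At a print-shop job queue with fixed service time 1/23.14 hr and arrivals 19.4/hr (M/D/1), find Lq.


ρ = 19.4/23.14 = 0.8384
M/D/1: Lq = ρ²/(2(1−ρ)) = 0.7029/(2·0.1616) = 2.17440

Final: 2.17440


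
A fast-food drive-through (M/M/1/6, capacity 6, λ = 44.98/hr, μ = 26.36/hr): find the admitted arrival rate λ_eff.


ρ = 1.7064; P_K = (1−ρ)ρ^6/(1−ρ^7) = 0.424028
λ_eff = λ(1 − P_K) = 44.98·(1 − 0.424028) = 44.98·0.575972 = 25.9072 /hr

Final: 25.9072 /hr


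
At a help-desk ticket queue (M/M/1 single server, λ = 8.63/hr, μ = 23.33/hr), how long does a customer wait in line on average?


ρ = 8.63/23.33 = 0.3699
Wq = ρ/(μ−λ) = 0.3699/(23.33 − 8.63) = 0.3699/14.70 = 0.02516 hr

Final: 0.02516 hr


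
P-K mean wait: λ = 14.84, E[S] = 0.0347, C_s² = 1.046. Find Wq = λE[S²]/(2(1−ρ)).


ρ = λ·E[S] = 14.84·0.0347 = 0.5149
E[S²] = E[S]²(1+C_s²) = 0.0347²·(1+1.046) = 0.002464
Wq = λ·E[S²]/(2(1−ρ)) = 14.84·0.002464/(2·0.4851) = 0.03769 hr

Final: 0.03769 hr


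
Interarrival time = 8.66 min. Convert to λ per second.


λ = 1/(interarrival time) in consistent units.
1 second = 0.0166667 min, so λ = 0.0166667/8.66 = 0.001925 per second

Final: 0.001925 /sec


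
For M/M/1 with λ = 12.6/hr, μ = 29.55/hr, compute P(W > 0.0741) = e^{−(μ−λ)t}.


W ~ Exponential(μ−λ) for M/M/1.
μ − λ = 29.55 − 12.6 = 16.9500
P(W > t) = e^{−(μ−λ)t} = e^{−1.2560} = 0.284792

Final: 0.284792


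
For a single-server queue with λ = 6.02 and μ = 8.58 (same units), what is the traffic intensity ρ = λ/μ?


ρ = λ/μ = 6.02/8.58 = 0.7016

Final: 0.7016


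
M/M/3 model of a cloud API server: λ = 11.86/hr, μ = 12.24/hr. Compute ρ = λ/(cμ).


ρ = λ/(cμ) = 11.86/(3·12.24) = 11.86/36.72 = 0.3230

Final: 0.3230


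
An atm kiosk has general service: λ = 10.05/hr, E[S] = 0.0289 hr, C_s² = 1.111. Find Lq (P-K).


ρ = λ·E[S] = 10.05·0.0289 = 0.2904
Lq = ρ²(1+C_s²)/(2(1−ρ)) = 0.08436·(1+1.111)/(2·0.7096)
= 0.08436·2.1110/1.4191 = 0.12549

Final: 0.12549


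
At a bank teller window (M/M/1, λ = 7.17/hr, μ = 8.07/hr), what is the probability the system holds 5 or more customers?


ρ = 7.17/8.07 = 0.8885
P(N ≥ n) = ρ^n = 0.8885^5 = 0.553641

Final: 0.553641


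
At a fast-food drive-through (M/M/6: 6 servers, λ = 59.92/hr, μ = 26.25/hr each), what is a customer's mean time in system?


a = 2.2827; ρ = 0.3804; P₀ = 0.101676
Lq = P₀·a^c·ρ/(c!(1−ρ)²) = 0.01980
Wq = Lq/λ = 0.01980/59.92 = 0.0003304 hr
W = Wq + 1/μ = 0.0003304 + 0.03810 = 0.03843 hr

Final: 0.03843 hr


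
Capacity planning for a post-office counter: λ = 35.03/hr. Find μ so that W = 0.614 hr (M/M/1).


W = 1/(μ−λ) ⇒ μ − λ = 1/W = 1/0.614 = 1.6287
μ = λ + 1/W = 35.03 + 1.6287 = 36.6587 per hr

Final: 36.6587 /hr


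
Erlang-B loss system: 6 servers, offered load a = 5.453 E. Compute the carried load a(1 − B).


B(6,5.453) = 0.225573 (Erlang-B)
Carried load = a(1 − B) = 5.453·(1 − 0.225573) = 5.453·0.774427 = 4.2230 E

Final: 4.2230 Erlangs


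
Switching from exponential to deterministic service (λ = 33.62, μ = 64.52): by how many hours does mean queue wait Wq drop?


ρ = 33.62/64.52 = 0.5211
Wq(M/M/1) = ρ/(μ−λ) = 0.5211/30.90 = 0.01686 hr
Wq(M/D/1) = ρ/(2(μ−λ)) = 0.008432 hr
Savings = 0.01686 − 0.008432 = 0.008432 hr

Final: 0.008432 hr


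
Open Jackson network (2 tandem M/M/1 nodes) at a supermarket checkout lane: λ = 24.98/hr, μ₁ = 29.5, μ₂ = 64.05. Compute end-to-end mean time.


Each node sees arrival rate λ = 24.98/hr (tandem ⇒ throughput preserved).
W₁ = 1/(μ₁−λ) = 1/(29.5−24.98) = 0.22124 hr
W₂ = 1/(μ₂−λ) = 1/(64.05−24.98) = 0.02560 hr
W_total = W₁ + W₂ = 0.22124 + 0.02560 = 0.24683 hr

Final: 0.24683 hr


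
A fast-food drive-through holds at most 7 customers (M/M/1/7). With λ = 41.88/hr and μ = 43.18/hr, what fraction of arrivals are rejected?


ρ = λ/μ = 41.88/43.18 = 0.9699
P_K = (1−ρ)ρ^K/(1−ρ^(K+1)) = (0.03011·0.807362)/(1 − 0.783055)
= 0.024307/0.216945 = 0.112042

Final: 0.112042


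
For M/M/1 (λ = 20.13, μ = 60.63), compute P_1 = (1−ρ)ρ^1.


ρ = 20.13/60.63 = 0.3320
P_n = (1−ρ)·ρ^n = (1 − 0.3320)·0.3320^1 = 0.6680·0.332014 = 0.221781

Final: 0.221781


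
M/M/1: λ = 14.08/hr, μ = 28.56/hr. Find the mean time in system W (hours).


W = 1/(μ−λ) = 1/(28.56 − 14.08) = 1/14.48 = 0.06906 hr

Final: 0.06906 hr


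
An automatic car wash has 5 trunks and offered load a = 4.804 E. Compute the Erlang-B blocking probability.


B(c,a) = (a^c/c!) / Σ_{k=0}^{c} a^k/k!
a^5/5! = 21.322285
Σ terms (k=0..5): 1.00000 + 4.80400 + 11.53921 + 18.47812 + 22.19222 + 21.32229 = 79.335832
B = 21.322285/79.335832 = 0.268760

Final: 0.268760


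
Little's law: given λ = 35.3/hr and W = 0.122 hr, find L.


L = λW = 35.3·0.122 = 4.3066

Final: 4.3066


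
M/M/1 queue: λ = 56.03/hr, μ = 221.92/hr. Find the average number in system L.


ρ = λ/μ = 56.03/221.92 = 0.2525
L = ρ/(1−ρ) = 0.2525/(1 − 0.2525) = 0.2525/0.7475 = 0.3378

Final: 0.3378


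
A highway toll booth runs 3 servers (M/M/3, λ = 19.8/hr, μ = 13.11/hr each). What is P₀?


a = λ/μ = 19.8/13.11 = 1.5103; ρ = a/c = 0.5034
Σ_{k=0}^{2} a^k/k! (terms k=0..2) = 1.00000 + 1.51030 + 1.14050 = 3.65080
Tail: a^3/(3!(1−ρ)) = 3.44499/(6·0.4966) = 1.15627
P₀ = 1/(3.65080 + 1.15627) = 1/4.80706 = 0.208027

Final: 0.208027


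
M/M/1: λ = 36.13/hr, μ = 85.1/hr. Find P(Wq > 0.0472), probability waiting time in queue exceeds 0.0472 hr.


ρ = 36.13/85.1 = 0.4246
P(Wq > t) = ρ·e^{−(μ−λ)t} = 0.4246·e^{−2.3114}
= 0.4246·0.099124 = 0.042084

Final: 0.042084


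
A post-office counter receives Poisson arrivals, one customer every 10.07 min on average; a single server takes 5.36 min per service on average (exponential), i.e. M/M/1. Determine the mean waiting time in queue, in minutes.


λ = 60/10.07 = 5.9583 /hr
μ = 60/5.36 = 11.1940 /hr
ρ = λ/μ = 5.9583/11.1940 = 0.5323
Wq = ρ/(μ−λ) = 0.5323/(11.1940−5.9583) = 0.10166 hr
In minutes: 0.10166·60 = 6.100 min

Final: 6.100 min


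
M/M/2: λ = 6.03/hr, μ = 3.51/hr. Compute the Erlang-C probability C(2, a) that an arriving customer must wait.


a = λ/μ = 1.7179; ρ = a/2 = 0.8590
P₀ = 0.075862 (from M/M/c formula)
C(c,a) = [a^c/(c!(1−ρ))]·P₀ = [2.95135/(2·0.1410)]·0.075862
= 10.46387·0.075862 = 0.793811

Final: 0.793811


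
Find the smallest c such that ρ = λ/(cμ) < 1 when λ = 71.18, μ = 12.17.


Stability requires cμ > λ ⇔ c > λ/μ.
λ/μ = 71.18/12.17 = 5.8488
Minimum integer c = ⌊5.8488⌋ + 1 = 6
Check: 6·12.17 = 73.02 > 71.18, while 5·12.17 = 60.85 ≤ 71.18

Final: 6 servers


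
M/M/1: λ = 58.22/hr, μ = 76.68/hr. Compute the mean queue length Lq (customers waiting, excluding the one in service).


ρ = 58.22/76.68 = 0.7593
Lq = ρ²/(1−ρ) = 0.5765/0.2407 = 2.3946

Final: 2.3946


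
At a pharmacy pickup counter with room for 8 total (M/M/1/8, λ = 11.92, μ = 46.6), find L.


ρ = 11.92/46.6 = 0.2558
L = ρ[1 − (K+1)ρ^K + Kρ^(K+1)] / [(1−ρ)(1−ρ^(K+1))]
Numerator: 0.2558·(1 − 9·0.00001833 + 8·0.000004688) = 0.255761
Denominator: (0.7442)·(0.999995) = 0.744203
L = 0.255761/0.744203 = 0.3437

Final: 0.3437


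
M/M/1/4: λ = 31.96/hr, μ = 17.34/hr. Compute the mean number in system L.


ρ = 31.96/17.34 = 1.8431
L = ρ[1 − (K+1)ρ^K + Kρ^(K+1)] / [(1−ρ)(1−ρ^(K+1))]
Numerator: 1.8431·(1 − 5·11.540662 + 4·21.271024) = 52.309683
Denominator: (-0.8431)·(-20.271024) = 17.091255
L = 52.309683/17.091255 = 3.0606

Final: 3.0606
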